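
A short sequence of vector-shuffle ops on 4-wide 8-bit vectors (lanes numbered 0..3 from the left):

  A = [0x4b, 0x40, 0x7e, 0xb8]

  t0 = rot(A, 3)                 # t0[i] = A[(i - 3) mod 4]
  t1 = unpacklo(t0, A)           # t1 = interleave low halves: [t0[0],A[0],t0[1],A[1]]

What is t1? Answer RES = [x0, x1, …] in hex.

  t0: 40 7e b8 4b
  t1: 40 4b 7e 40

RES = [ 0x40  0x4b  0x7e  0x40 ]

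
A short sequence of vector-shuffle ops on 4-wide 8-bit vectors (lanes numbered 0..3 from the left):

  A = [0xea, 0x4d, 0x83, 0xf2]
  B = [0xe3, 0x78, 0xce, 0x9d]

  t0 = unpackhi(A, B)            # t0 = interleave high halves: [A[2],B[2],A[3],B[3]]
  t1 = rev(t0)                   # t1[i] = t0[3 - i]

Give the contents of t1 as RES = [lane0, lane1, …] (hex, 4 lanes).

RES = [0x9d, 0xf2, 0xce, 0x83]

t0 = [0x83, 0xce, 0xf2, 0x9d]
t1 = [0x9d, 0xf2, 0xce, 0x83]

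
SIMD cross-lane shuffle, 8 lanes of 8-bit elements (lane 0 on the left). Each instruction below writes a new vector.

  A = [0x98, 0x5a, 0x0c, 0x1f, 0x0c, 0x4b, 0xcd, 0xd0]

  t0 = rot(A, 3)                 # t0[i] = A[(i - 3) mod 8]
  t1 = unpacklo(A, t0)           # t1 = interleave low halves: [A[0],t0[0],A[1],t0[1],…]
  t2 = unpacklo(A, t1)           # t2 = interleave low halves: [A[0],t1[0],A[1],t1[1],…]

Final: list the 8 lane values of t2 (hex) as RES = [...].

RES = [0x98, 0x98, 0x5a, 0x4b, 0x0c, 0x5a, 0x1f, 0xcd]

t0 = [0x4b, 0xcd, 0xd0, 0x98, 0x5a, 0x0c, 0x1f, 0x0c]
t1 = [0x98, 0x4b, 0x5a, 0xcd, 0x0c, 0xd0, 0x1f, 0x98]
t2 = [0x98, 0x98, 0x5a, 0x4b, 0x0c, 0x5a, 0x1f, 0xcd]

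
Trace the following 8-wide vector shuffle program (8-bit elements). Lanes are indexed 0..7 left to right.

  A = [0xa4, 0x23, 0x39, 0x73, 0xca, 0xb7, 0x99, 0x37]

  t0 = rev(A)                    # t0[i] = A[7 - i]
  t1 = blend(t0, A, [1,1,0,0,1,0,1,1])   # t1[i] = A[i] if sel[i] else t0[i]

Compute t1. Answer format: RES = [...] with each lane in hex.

RES = [ 0xa4  0x23  0xb7  0xca  0xca  0x39  0x99  0x37 ]

t0 = [0x37, 0x99, 0xb7, 0xca, 0x73, 0x39, 0x23, 0xa4]
t1 = [0xa4, 0x23, 0xb7, 0xca, 0xca, 0x39, 0x99, 0x37]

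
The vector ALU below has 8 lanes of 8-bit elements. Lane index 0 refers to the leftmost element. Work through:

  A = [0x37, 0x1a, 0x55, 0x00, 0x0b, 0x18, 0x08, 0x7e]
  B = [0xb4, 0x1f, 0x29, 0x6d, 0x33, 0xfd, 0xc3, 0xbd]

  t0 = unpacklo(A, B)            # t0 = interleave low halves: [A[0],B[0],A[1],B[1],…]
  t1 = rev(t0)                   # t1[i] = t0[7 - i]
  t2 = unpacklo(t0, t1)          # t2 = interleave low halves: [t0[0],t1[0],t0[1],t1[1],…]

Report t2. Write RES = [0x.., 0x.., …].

RES = [0x37, 0x6d, 0xb4, 0x00, 0x1a, 0x29, 0x1f, 0x55]

  t0: 37 b4 1a 1f 55 29 00 6d
  t1: 6d 00 29 55 1f 1a b4 37
  t2: 37 6d b4 00 1a 29 1f 55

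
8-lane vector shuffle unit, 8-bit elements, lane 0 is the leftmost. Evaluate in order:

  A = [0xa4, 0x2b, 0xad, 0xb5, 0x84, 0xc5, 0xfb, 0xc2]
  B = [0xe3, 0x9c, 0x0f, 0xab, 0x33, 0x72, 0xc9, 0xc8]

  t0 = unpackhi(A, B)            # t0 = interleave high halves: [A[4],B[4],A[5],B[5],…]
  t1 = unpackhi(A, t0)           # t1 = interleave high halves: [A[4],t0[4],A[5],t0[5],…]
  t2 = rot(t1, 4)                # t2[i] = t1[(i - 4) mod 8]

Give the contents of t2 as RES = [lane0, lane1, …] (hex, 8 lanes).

t0 = [0x84, 0x33, 0xc5, 0x72, 0xfb, 0xc9, 0xc2, 0xc8]
t1 = [0x84, 0xfb, 0xc5, 0xc9, 0xfb, 0xc2, 0xc2, 0xc8]
t2 = [0xfb, 0xc2, 0xc2, 0xc8, 0x84, 0xfb, 0xc5, 0xc9]

RES = [0xfb, 0xc2, 0xc2, 0xc8, 0x84, 0xfb, 0xc5, 0xc9]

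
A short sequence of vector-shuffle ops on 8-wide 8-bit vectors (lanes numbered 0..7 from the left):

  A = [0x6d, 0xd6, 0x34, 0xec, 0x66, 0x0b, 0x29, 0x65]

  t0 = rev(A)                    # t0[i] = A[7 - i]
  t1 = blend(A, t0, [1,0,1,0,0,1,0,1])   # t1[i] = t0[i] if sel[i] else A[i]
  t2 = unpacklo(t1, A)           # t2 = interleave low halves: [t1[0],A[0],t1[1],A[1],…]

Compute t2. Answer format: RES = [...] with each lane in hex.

RES = [0x65, 0x6d, 0xd6, 0xd6, 0x0b, 0x34, 0xec, 0xec]

  t0: 65 29 0b 66 ec 34 d6 6d
  t1: 65 d6 0b ec 66 34 29 6d
  t2: 65 6d d6 d6 0b 34 ec ec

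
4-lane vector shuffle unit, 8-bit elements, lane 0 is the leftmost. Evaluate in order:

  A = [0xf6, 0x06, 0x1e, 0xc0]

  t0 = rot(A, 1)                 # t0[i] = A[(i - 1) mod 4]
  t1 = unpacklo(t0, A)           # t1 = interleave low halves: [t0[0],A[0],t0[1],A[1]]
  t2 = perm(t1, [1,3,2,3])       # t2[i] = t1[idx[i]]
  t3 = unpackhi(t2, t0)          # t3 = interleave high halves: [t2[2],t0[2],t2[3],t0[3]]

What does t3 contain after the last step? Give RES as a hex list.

→ t0 |c0|f6|06|1e|
→ t1 |c0|f6|f6|06|
→ t2 |f6|06|f6|06|
→ t3 |f6|06|06|1e|

RES = [0xf6, 0x06, 0x06, 0x1e]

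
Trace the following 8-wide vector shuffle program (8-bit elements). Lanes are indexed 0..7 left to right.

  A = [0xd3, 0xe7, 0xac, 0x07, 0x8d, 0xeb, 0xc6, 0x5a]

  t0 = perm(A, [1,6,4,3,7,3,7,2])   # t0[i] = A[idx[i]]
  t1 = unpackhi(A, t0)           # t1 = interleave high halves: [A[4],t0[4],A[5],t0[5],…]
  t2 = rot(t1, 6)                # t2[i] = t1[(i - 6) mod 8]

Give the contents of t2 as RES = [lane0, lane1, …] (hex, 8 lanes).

RES = [ 0xeb  0x07  0xc6  0x5a  0x5a  0xac  0x8d  0x5a ]

→ t0 |e7|c6|8d|07|5a|07|5a|ac|
→ t1 |8d|5a|eb|07|c6|5a|5a|ac|
→ t2 |eb|07|c6|5a|5a|ac|8d|5a|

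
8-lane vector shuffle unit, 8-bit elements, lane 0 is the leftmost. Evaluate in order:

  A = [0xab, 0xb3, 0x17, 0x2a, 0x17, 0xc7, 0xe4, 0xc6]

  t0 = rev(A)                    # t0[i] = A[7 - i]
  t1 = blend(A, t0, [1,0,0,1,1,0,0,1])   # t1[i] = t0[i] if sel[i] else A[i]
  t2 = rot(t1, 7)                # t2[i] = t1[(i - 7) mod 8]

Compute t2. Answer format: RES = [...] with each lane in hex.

RES = [ 0xb3  0x17  0x17  0x2a  0xc7  0xe4  0xab  0xc6 ]

→ t0 |c6|e4|c7|17|2a|17|b3|ab|
→ t1 |c6|b3|17|17|2a|c7|e4|ab|
→ t2 |b3|17|17|2a|c7|e4|ab|c6|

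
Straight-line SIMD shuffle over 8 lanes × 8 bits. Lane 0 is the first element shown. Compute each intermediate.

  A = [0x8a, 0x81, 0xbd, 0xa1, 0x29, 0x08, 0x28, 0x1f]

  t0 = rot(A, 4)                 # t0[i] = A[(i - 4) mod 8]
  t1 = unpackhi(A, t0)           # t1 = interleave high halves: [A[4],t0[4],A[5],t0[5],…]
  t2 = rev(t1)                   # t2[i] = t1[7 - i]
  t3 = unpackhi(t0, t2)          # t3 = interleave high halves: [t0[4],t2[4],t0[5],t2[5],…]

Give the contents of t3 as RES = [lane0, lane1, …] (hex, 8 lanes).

RES = [ 0x8a  0x81  0x81  0x08  0xbd  0x8a  0xa1  0x29 ]

→ t0 |29|08|28|1f|8a|81|bd|a1|
→ t1 |29|8a|08|81|28|bd|1f|a1|
→ t2 |a1|1f|bd|28|81|08|8a|29|
→ t3 |8a|81|81|08|bd|8a|a1|29|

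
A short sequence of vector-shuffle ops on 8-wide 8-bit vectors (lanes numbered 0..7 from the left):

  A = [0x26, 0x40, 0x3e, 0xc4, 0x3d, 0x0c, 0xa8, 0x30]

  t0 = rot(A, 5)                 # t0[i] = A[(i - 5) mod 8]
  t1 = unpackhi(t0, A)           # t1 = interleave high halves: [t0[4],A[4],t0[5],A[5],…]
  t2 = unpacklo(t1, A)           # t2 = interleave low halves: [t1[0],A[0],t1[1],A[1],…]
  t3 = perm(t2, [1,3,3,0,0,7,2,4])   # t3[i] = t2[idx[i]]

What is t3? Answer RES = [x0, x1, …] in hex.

RES = [0x26, 0x40, 0x40, 0x30, 0x30, 0xc4, 0x3d, 0x26]

→ t0 |c4|3d|0c|a8|30|26|40|3e|
→ t1 |30|3d|26|0c|40|a8|3e|30|
→ t2 |30|26|3d|40|26|3e|0c|c4|
→ t3 |26|40|40|30|30|c4|3d|26|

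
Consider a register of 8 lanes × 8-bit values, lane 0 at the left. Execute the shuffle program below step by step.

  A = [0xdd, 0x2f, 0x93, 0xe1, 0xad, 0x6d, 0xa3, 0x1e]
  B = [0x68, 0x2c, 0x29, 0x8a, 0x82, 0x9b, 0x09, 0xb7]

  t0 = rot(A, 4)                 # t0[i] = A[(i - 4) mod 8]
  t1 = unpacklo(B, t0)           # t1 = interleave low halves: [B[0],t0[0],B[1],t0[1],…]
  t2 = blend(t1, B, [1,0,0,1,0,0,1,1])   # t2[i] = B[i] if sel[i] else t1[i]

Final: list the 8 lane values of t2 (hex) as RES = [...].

RES = [ 0x68  0xad  0x2c  0x8a  0x29  0xa3  0x09  0xb7 ]

t0 = [0xad, 0x6d, 0xa3, 0x1e, 0xdd, 0x2f, 0x93, 0xe1]
t1 = [0x68, 0xad, 0x2c, 0x6d, 0x29, 0xa3, 0x8a, 0x1e]
t2 = [0x68, 0xad, 0x2c, 0x8a, 0x29, 0xa3, 0x09, 0xb7]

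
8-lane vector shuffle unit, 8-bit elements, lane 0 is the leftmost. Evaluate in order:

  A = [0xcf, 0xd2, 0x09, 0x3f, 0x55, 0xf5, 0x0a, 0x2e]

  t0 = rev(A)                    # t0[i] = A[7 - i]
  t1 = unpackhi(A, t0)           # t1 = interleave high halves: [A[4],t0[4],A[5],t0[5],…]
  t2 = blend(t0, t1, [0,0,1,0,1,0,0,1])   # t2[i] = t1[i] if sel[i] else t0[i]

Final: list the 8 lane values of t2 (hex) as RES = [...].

RES = [0x2e, 0x0a, 0xf5, 0x55, 0x0a, 0x09, 0xd2, 0xcf]

  t0: 2e 0a f5 55 3f 09 d2 cf
  t1: 55 3f f5 09 0a d2 2e cf
  t2: 2e 0a f5 55 0a 09 d2 cf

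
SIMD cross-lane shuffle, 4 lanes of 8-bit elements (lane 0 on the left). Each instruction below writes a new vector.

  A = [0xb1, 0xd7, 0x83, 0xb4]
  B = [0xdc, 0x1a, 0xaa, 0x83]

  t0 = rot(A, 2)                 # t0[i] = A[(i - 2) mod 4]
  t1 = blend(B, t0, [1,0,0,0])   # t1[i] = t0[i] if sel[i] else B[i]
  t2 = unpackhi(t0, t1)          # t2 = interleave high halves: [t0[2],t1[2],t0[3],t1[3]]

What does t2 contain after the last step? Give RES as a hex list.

t0 = [0x83, 0xb4, 0xb1, 0xd7]
t1 = [0x83, 0x1a, 0xaa, 0x83]
t2 = [0xb1, 0xaa, 0xd7, 0x83]

RES = [0xb1, 0xaa, 0xd7, 0x83]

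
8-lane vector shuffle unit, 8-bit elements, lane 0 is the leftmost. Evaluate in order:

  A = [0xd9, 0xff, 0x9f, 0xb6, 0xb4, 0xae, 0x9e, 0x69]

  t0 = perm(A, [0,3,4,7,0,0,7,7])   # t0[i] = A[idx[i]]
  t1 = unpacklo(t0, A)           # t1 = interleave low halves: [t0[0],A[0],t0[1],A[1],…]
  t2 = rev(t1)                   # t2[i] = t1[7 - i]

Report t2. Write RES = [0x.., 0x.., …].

RES = [0xb6, 0x69, 0x9f, 0xb4, 0xff, 0xb6, 0xd9, 0xd9]

t0 = [0xd9, 0xb6, 0xb4, 0x69, 0xd9, 0xd9, 0x69, 0x69]
t1 = [0xd9, 0xd9, 0xb6, 0xff, 0xb4, 0x9f, 0x69, 0xb6]
t2 = [0xb6, 0x69, 0x9f, 0xb4, 0xff, 0xb6, 0xd9, 0xd9]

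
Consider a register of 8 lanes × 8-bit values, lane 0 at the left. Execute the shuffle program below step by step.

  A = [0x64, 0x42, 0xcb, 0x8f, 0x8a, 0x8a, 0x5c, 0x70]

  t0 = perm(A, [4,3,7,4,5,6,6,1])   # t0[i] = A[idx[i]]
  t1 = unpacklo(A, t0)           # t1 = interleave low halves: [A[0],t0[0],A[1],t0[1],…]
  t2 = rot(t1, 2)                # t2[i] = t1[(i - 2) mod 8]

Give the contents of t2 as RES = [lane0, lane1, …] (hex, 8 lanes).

→ t0 |8a|8f|70|8a|8a|5c|5c|42|
→ t1 |64|8a|42|8f|cb|70|8f|8a|
→ t2 |8f|8a|64|8a|42|8f|cb|70|

RES = [0x8f, 0x8a, 0x64, 0x8a, 0x42, 0x8f, 0xcb, 0x70]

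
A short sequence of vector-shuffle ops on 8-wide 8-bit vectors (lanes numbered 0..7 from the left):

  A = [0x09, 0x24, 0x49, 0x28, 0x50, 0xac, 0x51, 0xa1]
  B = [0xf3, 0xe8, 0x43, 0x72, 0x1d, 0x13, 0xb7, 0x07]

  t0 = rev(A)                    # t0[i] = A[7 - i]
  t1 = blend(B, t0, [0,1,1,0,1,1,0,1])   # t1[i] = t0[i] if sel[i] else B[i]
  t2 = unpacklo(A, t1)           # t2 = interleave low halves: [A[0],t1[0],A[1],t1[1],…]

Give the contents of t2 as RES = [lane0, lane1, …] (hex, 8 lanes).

RES = [0x09, 0xf3, 0x24, 0x51, 0x49, 0xac, 0x28, 0x72]

→ t0 |a1|51|ac|50|28|49|24|09|
→ t1 |f3|51|ac|72|28|49|b7|09|
→ t2 |09|f3|24|51|49|ac|28|72|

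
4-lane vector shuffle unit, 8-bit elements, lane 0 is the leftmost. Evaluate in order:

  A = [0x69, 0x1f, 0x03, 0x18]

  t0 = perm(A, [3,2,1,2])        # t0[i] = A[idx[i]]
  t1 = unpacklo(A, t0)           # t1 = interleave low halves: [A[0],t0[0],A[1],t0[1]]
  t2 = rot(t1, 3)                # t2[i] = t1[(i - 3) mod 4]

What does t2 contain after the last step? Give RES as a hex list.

t0 = [0x18, 0x03, 0x1f, 0x03]
t1 = [0x69, 0x18, 0x1f, 0x03]
t2 = [0x18, 0x1f, 0x03, 0x69]

RES = [ 0x18  0x1f  0x03  0x69 ]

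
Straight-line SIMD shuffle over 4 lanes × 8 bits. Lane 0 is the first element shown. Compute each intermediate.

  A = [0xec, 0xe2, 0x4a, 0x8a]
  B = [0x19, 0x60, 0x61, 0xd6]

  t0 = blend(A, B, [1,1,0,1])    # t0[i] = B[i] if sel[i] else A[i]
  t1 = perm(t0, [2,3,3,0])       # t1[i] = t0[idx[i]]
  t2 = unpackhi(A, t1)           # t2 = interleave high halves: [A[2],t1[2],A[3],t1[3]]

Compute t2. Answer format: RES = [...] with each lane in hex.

  t0: 19 60 4a d6
  t1: 4a d6 d6 19
  t2: 4a d6 8a 19

RES = [ 0x4a  0xd6  0x8a  0x19 ]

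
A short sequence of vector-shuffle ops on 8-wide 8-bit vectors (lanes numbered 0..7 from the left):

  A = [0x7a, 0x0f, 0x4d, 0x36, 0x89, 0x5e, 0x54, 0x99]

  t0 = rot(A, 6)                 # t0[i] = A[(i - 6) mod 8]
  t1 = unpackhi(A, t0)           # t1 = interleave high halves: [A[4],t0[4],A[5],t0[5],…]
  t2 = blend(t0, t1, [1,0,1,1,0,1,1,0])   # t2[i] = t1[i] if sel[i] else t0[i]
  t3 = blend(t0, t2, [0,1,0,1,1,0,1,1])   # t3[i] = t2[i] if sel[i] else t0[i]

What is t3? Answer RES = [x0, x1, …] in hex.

RES = [0x4d, 0x36, 0x89, 0x99, 0x54, 0x99, 0x99, 0x0f]

t0 = [0x4d, 0x36, 0x89, 0x5e, 0x54, 0x99, 0x7a, 0x0f]
t1 = [0x89, 0x54, 0x5e, 0x99, 0x54, 0x7a, 0x99, 0x0f]
t2 = [0x89, 0x36, 0x5e, 0x99, 0x54, 0x7a, 0x99, 0x0f]
t3 = [0x4d, 0x36, 0x89, 0x99, 0x54, 0x99, 0x99, 0x0f]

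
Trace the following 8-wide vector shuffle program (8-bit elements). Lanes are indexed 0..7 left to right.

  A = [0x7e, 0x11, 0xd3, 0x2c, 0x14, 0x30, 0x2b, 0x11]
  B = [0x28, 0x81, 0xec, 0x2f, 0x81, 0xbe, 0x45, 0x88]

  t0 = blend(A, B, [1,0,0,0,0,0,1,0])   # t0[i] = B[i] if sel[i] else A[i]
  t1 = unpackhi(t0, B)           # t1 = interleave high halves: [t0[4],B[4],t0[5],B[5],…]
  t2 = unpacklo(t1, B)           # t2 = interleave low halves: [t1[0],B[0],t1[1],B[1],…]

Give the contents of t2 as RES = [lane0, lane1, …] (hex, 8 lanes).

→ t0 |28|11|d3|2c|14|30|45|11|
→ t1 |14|81|30|be|45|45|11|88|
→ t2 |14|28|81|81|30|ec|be|2f|

RES = [ 0x14  0x28  0x81  0x81  0x30  0xec  0xbe  0x2f ]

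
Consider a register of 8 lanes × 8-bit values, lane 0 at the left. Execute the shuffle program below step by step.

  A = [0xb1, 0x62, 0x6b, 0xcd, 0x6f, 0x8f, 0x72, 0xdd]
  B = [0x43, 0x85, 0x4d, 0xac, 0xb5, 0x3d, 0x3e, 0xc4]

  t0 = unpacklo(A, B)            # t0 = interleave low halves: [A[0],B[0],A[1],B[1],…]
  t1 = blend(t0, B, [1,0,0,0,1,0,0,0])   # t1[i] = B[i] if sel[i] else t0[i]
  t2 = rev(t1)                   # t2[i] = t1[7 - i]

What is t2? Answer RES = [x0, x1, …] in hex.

  t0: b1 43 62 85 6b 4d cd ac
  t1: 43 43 62 85 b5 4d cd ac
  t2: ac cd 4d b5 85 62 43 43

RES = [ 0xac  0xcd  0x4d  0xb5  0x85  0x62  0x43  0x43 ]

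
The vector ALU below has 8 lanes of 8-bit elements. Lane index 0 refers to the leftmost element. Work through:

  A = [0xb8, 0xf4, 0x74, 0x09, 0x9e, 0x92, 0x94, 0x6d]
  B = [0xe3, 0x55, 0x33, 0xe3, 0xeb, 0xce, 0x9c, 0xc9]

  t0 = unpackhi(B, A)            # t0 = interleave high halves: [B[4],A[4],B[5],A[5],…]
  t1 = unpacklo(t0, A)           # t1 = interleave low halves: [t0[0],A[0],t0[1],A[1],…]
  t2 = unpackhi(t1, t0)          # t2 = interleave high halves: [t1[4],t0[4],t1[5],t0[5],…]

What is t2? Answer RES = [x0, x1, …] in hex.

RES = [ 0xce  0x9c  0x74  0x94  0x92  0xc9  0x09  0x6d ]

t0 = [0xeb, 0x9e, 0xce, 0x92, 0x9c, 0x94, 0xc9, 0x6d]
t1 = [0xeb, 0xb8, 0x9e, 0xf4, 0xce, 0x74, 0x92, 0x09]
t2 = [0xce, 0x9c, 0x74, 0x94, 0x92, 0xc9, 0x09, 0x6d]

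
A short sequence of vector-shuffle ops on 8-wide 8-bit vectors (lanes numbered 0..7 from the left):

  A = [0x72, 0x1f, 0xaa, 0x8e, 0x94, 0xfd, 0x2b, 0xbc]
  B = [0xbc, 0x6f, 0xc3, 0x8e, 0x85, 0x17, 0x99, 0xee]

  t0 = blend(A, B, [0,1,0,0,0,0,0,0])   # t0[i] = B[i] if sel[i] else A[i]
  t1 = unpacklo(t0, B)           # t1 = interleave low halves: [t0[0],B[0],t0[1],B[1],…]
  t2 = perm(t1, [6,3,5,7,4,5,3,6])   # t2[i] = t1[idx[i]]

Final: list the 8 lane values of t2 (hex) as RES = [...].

RES = [ 0x8e  0x6f  0xc3  0x8e  0xaa  0xc3  0x6f  0x8e ]

t0 = [0x72, 0x6f, 0xaa, 0x8e, 0x94, 0xfd, 0x2b, 0xbc]
t1 = [0x72, 0xbc, 0x6f, 0x6f, 0xaa, 0xc3, 0x8e, 0x8e]
t2 = [0x8e, 0x6f, 0xc3, 0x8e, 0xaa, 0xc3, 0x6f, 0x8e]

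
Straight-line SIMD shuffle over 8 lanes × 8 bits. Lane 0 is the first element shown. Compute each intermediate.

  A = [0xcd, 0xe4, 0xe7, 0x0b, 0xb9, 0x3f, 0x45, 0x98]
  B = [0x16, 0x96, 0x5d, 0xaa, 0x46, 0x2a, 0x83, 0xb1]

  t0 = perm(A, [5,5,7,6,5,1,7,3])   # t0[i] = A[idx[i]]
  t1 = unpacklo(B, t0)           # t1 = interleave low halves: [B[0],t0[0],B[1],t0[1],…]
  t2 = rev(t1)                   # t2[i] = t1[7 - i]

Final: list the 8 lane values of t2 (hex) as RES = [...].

t0 = [0x3f, 0x3f, 0x98, 0x45, 0x3f, 0xe4, 0x98, 0x0b]
t1 = [0x16, 0x3f, 0x96, 0x3f, 0x5d, 0x98, 0xaa, 0x45]
t2 = [0x45, 0xaa, 0x98, 0x5d, 0x3f, 0x96, 0x3f, 0x16]

RES = [0x45, 0xaa, 0x98, 0x5d, 0x3f, 0x96, 0x3f, 0x16]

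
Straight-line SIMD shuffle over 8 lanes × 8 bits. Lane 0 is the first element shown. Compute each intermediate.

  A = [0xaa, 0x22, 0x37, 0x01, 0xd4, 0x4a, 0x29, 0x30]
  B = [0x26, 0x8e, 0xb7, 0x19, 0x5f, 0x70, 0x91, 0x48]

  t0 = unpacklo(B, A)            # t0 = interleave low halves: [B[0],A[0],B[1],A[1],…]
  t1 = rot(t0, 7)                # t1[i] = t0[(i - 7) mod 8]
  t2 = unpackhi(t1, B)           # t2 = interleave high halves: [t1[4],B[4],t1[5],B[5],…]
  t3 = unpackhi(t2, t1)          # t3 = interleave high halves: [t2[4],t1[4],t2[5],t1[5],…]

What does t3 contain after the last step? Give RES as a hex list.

→ t0 |26|aa|8e|22|b7|37|19|01|
→ t1 |aa|8e|22|b7|37|19|01|26|
→ t2 |37|5f|19|70|01|91|26|48|
→ t3 |01|37|91|19|26|01|48|26|

RES = [ 0x01  0x37  0x91  0x19  0x26  0x01  0x48  0x26 ]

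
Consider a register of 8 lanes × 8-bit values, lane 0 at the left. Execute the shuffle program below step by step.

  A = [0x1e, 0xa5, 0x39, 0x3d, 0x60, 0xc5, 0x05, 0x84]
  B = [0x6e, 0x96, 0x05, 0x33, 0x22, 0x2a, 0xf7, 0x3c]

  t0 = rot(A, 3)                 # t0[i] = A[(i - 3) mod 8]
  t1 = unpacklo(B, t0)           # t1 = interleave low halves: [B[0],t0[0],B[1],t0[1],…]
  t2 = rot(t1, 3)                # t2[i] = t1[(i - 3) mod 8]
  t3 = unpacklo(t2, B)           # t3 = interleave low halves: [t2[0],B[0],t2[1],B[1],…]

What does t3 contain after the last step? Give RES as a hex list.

  t0: c5 05 84 1e a5 39 3d 60
  t1: 6e c5 96 05 05 84 33 1e
  t2: 84 33 1e 6e c5 96 05 05
  t3: 84 6e 33 96 1e 05 6e 33

RES = [ 0x84  0x6e  0x33  0x96  0x1e  0x05  0x6e  0x33 ]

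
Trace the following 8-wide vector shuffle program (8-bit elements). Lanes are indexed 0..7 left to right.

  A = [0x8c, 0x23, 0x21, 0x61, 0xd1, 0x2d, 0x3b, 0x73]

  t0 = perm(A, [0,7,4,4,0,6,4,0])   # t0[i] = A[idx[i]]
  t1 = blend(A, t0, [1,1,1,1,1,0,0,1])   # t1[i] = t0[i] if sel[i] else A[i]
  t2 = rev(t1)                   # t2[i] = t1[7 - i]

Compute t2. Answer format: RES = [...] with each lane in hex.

RES = [0x8c, 0x3b, 0x2d, 0x8c, 0xd1, 0xd1, 0x73, 0x8c]

→ t0 |8c|73|d1|d1|8c|3b|d1|8c|
→ t1 |8c|73|d1|d1|8c|2d|3b|8c|
→ t2 |8c|3b|2d|8c|d1|d1|73|8c|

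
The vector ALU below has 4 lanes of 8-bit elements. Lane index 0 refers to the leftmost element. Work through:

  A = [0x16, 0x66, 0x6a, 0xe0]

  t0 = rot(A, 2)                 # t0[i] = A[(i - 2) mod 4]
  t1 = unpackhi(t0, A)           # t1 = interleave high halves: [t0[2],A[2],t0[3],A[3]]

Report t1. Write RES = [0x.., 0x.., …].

RES = [ 0x16  0x6a  0x66  0xe0 ]

→ t0 |6a|e0|16|66|
→ t1 |16|6a|66|e0|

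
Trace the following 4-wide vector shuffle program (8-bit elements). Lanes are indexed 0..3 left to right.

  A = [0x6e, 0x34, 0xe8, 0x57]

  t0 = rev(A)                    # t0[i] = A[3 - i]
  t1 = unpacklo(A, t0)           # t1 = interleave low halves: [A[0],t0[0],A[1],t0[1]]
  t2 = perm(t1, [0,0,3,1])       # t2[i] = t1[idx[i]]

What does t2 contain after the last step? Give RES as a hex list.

→ t0 |57|e8|34|6e|
→ t1 |6e|57|34|e8|
→ t2 |6e|6e|e8|57|

RES = [ 0x6e  0x6e  0xe8  0x57 ]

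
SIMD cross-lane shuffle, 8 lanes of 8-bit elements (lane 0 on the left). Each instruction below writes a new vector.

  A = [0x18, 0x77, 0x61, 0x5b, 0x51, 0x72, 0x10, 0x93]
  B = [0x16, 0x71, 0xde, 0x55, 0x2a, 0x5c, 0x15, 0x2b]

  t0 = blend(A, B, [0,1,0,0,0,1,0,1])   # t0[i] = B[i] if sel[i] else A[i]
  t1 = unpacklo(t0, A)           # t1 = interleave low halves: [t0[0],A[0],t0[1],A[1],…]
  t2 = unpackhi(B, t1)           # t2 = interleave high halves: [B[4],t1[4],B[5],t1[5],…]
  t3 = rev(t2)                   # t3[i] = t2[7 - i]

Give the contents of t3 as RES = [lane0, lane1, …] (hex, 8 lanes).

t0 = [0x18, 0x71, 0x61, 0x5b, 0x51, 0x5c, 0x10, 0x2b]
t1 = [0x18, 0x18, 0x71, 0x77, 0x61, 0x61, 0x5b, 0x5b]
t2 = [0x2a, 0x61, 0x5c, 0x61, 0x15, 0x5b, 0x2b, 0x5b]
t3 = [0x5b, 0x2b, 0x5b, 0x15, 0x61, 0x5c, 0x61, 0x2a]

RES = [0x5b, 0x2b, 0x5b, 0x15, 0x61, 0x5c, 0x61, 0x2a]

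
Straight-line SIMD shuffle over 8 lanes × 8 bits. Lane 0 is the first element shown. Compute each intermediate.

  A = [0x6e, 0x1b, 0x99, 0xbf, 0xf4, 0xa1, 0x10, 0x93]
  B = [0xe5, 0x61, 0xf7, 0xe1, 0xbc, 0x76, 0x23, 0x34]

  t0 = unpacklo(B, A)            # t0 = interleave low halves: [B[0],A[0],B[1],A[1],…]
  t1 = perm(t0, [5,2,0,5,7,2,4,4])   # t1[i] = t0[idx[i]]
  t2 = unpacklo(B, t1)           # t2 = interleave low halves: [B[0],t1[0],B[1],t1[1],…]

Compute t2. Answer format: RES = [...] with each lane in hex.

RES = [0xe5, 0x99, 0x61, 0x61, 0xf7, 0xe5, 0xe1, 0x99]

→ t0 |e5|6e|61|1b|f7|99|e1|bf|
→ t1 |99|61|e5|99|bf|61|f7|f7|
→ t2 |e5|99|61|61|f7|e5|e1|99|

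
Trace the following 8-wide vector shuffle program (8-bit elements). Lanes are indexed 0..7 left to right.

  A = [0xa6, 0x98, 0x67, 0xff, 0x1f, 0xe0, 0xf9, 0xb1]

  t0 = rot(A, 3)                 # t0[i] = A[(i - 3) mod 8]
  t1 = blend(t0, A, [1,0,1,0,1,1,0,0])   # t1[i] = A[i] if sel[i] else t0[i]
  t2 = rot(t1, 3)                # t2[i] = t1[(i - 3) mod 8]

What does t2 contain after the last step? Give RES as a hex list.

  t0: e0 f9 b1 a6 98 67 ff 1f
  t1: a6 f9 67 a6 1f e0 ff 1f
  t2: e0 ff 1f a6 f9 67 a6 1f

RES = [0xe0, 0xff, 0x1f, 0xa6, 0xf9, 0x67, 0xa6, 0x1f]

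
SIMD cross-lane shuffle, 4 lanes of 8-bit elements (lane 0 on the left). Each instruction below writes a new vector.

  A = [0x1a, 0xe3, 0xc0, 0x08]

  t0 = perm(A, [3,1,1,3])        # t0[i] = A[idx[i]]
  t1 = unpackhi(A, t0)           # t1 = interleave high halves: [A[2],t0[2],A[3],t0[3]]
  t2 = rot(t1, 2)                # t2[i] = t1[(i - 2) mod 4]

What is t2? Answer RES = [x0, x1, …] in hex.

RES = [ 0x08  0x08  0xc0  0xe3 ]

  t0: 08 e3 e3 08
  t1: c0 e3 08 08
  t2: 08 08 c0 e3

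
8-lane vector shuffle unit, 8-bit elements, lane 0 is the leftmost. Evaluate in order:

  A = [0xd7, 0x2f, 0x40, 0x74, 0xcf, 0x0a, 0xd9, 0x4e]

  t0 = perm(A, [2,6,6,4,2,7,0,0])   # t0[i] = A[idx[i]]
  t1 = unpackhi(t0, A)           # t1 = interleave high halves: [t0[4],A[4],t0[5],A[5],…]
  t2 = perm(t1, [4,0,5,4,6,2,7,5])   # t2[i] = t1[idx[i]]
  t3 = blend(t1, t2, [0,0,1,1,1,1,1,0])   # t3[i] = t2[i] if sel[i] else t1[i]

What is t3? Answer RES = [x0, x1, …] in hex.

RES = [0x40, 0xcf, 0xd9, 0xd7, 0xd7, 0x4e, 0x4e, 0x4e]

t0 = [0x40, 0xd9, 0xd9, 0xcf, 0x40, 0x4e, 0xd7, 0xd7]
t1 = [0x40, 0xcf, 0x4e, 0x0a, 0xd7, 0xd9, 0xd7, 0x4e]
t2 = [0xd7, 0x40, 0xd9, 0xd7, 0xd7, 0x4e, 0x4e, 0xd9]
t3 = [0x40, 0xcf, 0xd9, 0xd7, 0xd7, 0x4e, 0x4e, 0x4e]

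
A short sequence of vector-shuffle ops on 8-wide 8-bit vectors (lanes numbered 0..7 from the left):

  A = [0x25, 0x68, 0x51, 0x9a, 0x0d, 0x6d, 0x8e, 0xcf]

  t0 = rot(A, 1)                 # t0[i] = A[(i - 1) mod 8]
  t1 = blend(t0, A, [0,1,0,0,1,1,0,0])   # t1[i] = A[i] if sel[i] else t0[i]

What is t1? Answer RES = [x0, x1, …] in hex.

RES = [ 0xcf  0x68  0x68  0x51  0x0d  0x6d  0x6d  0x8e ]

  t0: cf 25 68 51 9a 0d 6d 8e
  t1: cf 68 68 51 0d 6d 6d 8e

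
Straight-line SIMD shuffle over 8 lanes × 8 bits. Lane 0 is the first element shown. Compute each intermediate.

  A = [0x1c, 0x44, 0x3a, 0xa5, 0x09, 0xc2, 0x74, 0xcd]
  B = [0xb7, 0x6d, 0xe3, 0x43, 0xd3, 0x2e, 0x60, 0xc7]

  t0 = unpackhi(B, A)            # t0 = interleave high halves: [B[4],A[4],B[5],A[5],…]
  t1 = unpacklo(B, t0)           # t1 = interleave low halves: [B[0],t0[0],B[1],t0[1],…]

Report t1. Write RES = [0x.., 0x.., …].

RES = [ 0xb7  0xd3  0x6d  0x09  0xe3  0x2e  0x43  0xc2 ]

t0 = [0xd3, 0x09, 0x2e, 0xc2, 0x60, 0x74, 0xc7, 0xcd]
t1 = [0xb7, 0xd3, 0x6d, 0x09, 0xe3, 0x2e, 0x43, 0xc2]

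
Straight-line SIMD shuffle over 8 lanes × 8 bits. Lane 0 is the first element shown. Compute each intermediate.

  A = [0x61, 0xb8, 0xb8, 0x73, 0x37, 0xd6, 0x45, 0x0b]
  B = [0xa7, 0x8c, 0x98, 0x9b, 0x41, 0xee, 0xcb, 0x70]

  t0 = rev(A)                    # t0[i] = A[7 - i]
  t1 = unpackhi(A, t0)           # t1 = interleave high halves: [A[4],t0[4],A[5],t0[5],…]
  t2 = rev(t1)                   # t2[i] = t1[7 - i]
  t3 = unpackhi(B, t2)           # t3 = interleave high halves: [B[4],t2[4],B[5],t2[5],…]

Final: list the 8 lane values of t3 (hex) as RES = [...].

  t0: 0b 45 d6 37 73 b8 b8 61
  t1: 37 73 d6 b8 45 b8 0b 61
  t2: 61 0b b8 45 b8 d6 73 37
  t3: 41 b8 ee d6 cb 73 70 37

RES = [0x41, 0xb8, 0xee, 0xd6, 0xcb, 0x73, 0x70, 0x37]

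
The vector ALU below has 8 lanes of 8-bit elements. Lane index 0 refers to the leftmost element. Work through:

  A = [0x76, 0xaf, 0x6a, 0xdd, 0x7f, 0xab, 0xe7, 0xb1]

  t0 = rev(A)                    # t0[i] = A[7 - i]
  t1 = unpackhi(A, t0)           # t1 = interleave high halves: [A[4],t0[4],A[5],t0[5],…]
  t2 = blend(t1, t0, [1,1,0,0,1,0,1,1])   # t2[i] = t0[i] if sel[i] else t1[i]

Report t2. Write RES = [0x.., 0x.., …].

RES = [0xb1, 0xe7, 0xab, 0x6a, 0xdd, 0xaf, 0xaf, 0x76]

  t0: b1 e7 ab 7f dd 6a af 76
  t1: 7f dd ab 6a e7 af b1 76
  t2: b1 e7 ab 6a dd af af 76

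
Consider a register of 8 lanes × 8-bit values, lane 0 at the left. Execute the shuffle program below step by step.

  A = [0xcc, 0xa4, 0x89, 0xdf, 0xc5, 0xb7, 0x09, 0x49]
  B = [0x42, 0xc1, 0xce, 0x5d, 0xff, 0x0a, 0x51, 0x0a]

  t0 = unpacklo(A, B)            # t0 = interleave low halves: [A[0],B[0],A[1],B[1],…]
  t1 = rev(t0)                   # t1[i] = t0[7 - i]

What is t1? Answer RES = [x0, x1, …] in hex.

→ t0 |cc|42|a4|c1|89|ce|df|5d|
→ t1 |5d|df|ce|89|c1|a4|42|cc|

RES = [ 0x5d  0xdf  0xce  0x89  0xc1  0xa4  0x42  0xcc ]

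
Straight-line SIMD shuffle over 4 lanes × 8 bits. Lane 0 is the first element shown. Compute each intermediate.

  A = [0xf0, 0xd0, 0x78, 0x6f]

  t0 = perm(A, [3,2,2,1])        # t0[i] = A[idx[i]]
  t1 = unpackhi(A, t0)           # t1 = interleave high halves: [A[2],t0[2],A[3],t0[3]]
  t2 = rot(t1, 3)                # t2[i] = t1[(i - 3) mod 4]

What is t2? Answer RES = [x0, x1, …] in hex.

RES = [ 0x78  0x6f  0xd0  0x78 ]

→ t0 |6f|78|78|d0|
→ t1 |78|78|6f|d0|
→ t2 |78|6f|d0|78|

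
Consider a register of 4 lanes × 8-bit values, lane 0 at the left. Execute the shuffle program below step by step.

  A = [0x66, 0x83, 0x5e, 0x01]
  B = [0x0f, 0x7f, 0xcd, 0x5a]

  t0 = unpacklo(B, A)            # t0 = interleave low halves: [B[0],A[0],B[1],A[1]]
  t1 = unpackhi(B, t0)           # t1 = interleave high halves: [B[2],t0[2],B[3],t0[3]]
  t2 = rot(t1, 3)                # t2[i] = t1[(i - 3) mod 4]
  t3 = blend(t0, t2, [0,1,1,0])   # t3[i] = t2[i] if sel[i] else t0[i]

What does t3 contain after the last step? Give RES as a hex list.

RES = [ 0x0f  0x5a  0x83  0x83 ]

→ t0 |0f|66|7f|83|
→ t1 |cd|7f|5a|83|
→ t2 |7f|5a|83|cd|
→ t3 |0f|5a|83|83|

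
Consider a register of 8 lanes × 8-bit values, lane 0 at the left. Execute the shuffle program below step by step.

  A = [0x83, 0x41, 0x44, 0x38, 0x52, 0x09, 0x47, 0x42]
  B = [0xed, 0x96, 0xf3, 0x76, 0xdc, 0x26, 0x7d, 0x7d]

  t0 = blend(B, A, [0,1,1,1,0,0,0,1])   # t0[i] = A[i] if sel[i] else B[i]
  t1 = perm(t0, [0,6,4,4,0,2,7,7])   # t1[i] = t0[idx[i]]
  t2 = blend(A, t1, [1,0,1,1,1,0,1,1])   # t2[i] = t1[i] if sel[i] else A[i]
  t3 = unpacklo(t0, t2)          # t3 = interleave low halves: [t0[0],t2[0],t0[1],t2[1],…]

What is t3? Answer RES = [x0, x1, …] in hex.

RES = [ 0xed  0xed  0x41  0x41  0x44  0xdc  0x38  0xdc ]

t0 = [0xed, 0x41, 0x44, 0x38, 0xdc, 0x26, 0x7d, 0x42]
t1 = [0xed, 0x7d, 0xdc, 0xdc, 0xed, 0x44, 0x42, 0x42]
t2 = [0xed, 0x41, 0xdc, 0xdc, 0xed, 0x09, 0x42, 0x42]
t3 = [0xed, 0xed, 0x41, 0x41, 0x44, 0xdc, 0x38, 0xdc]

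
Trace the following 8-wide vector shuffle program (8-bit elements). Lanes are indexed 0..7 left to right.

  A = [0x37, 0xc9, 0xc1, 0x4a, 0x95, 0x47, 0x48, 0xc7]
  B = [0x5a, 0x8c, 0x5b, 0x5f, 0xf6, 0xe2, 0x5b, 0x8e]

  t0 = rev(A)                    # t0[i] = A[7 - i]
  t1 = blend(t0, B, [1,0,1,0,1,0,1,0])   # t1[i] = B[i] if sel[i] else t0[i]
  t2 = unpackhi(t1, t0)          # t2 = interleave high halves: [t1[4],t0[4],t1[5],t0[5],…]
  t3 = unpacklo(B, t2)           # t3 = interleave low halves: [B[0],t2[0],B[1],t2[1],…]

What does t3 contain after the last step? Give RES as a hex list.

RES = [ 0x5a  0xf6  0x8c  0x4a  0x5b  0xc1  0x5f  0xc1 ]

  t0: c7 48 47 95 4a c1 c9 37
  t1: 5a 48 5b 95 f6 c1 5b 37
  t2: f6 4a c1 c1 5b c9 37 37
  t3: 5a f6 8c 4a 5b c1 5f c1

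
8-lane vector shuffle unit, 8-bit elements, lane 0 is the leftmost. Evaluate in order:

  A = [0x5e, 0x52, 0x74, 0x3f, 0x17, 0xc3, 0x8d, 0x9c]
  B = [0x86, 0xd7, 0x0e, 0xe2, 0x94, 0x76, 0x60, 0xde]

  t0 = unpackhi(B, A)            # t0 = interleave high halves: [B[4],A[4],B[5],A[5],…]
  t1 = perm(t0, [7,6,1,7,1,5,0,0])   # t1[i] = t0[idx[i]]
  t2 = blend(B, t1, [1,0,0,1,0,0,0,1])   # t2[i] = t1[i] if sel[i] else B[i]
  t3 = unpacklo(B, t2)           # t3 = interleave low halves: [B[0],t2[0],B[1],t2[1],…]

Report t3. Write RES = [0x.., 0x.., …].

t0 = [0x94, 0x17, 0x76, 0xc3, 0x60, 0x8d, 0xde, 0x9c]
t1 = [0x9c, 0xde, 0x17, 0x9c, 0x17, 0x8d, 0x94, 0x94]
t2 = [0x9c, 0xd7, 0x0e, 0x9c, 0x94, 0x76, 0x60, 0x94]
t3 = [0x86, 0x9c, 0xd7, 0xd7, 0x0e, 0x0e, 0xe2, 0x9c]

RES = [ 0x86  0x9c  0xd7  0xd7  0x0e  0x0e  0xe2  0x9c ]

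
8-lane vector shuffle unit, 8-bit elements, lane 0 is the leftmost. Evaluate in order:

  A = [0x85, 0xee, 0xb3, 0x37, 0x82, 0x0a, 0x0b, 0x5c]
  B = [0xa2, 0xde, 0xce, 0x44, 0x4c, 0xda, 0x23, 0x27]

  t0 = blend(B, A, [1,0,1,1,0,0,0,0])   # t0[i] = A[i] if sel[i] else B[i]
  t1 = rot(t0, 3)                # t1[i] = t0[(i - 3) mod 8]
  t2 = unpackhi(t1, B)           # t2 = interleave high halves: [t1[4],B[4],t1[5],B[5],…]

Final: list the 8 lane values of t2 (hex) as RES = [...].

RES = [0xde, 0x4c, 0xb3, 0xda, 0x37, 0x23, 0x4c, 0x27]

t0 = [0x85, 0xde, 0xb3, 0x37, 0x4c, 0xda, 0x23, 0x27]
t1 = [0xda, 0x23, 0x27, 0x85, 0xde, 0xb3, 0x37, 0x4c]
t2 = [0xde, 0x4c, 0xb3, 0xda, 0x37, 0x23, 0x4c, 0x27]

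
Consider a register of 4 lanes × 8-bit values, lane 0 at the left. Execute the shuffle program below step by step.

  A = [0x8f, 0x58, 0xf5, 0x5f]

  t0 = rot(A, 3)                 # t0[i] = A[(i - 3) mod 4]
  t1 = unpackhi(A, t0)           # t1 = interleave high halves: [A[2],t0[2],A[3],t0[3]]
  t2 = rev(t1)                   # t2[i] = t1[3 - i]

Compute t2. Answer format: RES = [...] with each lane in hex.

t0 = [0x58, 0xf5, 0x5f, 0x8f]
t1 = [0xf5, 0x5f, 0x5f, 0x8f]
t2 = [0x8f, 0x5f, 0x5f, 0xf5]

RES = [0x8f, 0x5f, 0x5f, 0xf5]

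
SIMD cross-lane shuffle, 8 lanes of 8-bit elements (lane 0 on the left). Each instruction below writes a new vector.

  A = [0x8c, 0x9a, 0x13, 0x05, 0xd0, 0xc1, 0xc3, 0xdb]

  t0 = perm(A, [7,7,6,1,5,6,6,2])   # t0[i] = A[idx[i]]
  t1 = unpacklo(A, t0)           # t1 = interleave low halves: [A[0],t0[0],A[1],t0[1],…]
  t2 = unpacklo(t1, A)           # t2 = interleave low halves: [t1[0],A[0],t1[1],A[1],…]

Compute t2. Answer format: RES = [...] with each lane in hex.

→ t0 |db|db|c3|9a|c1|c3|c3|13|
→ t1 |8c|db|9a|db|13|c3|05|9a|
→ t2 |8c|8c|db|9a|9a|13|db|05|

RES = [0x8c, 0x8c, 0xdb, 0x9a, 0x9a, 0x13, 0xdb, 0x05]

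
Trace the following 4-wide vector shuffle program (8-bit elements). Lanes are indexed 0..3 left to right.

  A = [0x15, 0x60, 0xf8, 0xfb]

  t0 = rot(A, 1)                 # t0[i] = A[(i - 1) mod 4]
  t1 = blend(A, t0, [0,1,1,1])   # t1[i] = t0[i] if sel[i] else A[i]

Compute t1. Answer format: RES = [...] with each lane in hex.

  t0: fb 15 60 f8
  t1: 15 15 60 f8

RES = [ 0x15  0x15  0x60  0xf8 ]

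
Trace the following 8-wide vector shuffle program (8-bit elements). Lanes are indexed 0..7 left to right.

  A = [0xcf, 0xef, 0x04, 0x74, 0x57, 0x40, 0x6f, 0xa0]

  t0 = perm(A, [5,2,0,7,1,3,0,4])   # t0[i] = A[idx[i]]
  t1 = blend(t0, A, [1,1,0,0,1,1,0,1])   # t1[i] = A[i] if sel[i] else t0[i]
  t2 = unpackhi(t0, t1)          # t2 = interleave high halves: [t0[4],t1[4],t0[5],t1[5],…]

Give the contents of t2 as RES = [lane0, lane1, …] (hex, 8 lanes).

→ t0 |40|04|cf|a0|ef|74|cf|57|
→ t1 |cf|ef|cf|a0|57|40|cf|a0|
→ t2 |ef|57|74|40|cf|cf|57|a0|

RES = [ 0xef  0x57  0x74  0x40  0xcf  0xcf  0x57  0xa0 ]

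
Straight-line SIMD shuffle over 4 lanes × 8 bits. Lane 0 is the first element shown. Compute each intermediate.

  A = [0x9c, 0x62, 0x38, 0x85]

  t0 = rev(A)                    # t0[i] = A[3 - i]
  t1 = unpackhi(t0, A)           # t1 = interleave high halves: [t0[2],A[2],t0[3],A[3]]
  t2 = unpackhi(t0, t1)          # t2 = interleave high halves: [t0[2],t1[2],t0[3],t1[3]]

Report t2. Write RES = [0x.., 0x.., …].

  t0: 85 38 62 9c
  t1: 62 38 9c 85
  t2: 62 9c 9c 85

RES = [0x62, 0x9c, 0x9c, 0x85]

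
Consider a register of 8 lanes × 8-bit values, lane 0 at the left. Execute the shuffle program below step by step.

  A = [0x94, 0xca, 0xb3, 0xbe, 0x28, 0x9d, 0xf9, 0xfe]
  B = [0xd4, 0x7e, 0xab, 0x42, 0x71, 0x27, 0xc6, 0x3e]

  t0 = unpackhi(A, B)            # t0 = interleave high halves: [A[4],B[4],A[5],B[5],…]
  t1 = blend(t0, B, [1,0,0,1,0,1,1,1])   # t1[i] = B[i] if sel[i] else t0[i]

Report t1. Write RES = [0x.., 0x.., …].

RES = [0xd4, 0x71, 0x9d, 0x42, 0xf9, 0x27, 0xc6, 0x3e]

t0 = [0x28, 0x71, 0x9d, 0x27, 0xf9, 0xc6, 0xfe, 0x3e]
t1 = [0xd4, 0x71, 0x9d, 0x42, 0xf9, 0x27, 0xc6, 0x3e]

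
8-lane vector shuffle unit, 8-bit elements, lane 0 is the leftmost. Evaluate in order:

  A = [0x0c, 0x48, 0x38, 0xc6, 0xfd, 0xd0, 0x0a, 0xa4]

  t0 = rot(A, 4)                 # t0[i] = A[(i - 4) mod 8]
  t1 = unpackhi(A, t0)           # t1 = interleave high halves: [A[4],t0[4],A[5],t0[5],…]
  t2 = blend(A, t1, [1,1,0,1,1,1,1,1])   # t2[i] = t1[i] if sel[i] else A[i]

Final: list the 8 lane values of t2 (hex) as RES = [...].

→ t0 |fd|d0|0a|a4|0c|48|38|c6|
→ t1 |fd|0c|d0|48|0a|38|a4|c6|
→ t2 |fd|0c|38|48|0a|38|a4|c6|

RES = [0xfd, 0x0c, 0x38, 0x48, 0x0a, 0x38, 0xa4, 0xc6]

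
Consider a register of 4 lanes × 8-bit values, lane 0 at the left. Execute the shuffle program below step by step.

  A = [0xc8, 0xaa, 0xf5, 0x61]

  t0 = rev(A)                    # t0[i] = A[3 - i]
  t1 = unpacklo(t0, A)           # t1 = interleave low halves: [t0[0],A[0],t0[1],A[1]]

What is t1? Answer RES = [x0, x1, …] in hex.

RES = [ 0x61  0xc8  0xf5  0xaa ]

  t0: 61 f5 aa c8
  t1: 61 c8 f5 aa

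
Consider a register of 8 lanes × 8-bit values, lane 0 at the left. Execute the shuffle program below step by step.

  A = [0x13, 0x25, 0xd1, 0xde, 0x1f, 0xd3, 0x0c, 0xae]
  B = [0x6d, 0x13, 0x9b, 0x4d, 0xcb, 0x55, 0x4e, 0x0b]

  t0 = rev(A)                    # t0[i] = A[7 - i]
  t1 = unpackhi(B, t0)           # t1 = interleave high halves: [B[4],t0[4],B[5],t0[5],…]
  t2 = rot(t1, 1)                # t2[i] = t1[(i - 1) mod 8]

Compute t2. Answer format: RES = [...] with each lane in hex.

  t0: ae 0c d3 1f de d1 25 13
  t1: cb de 55 d1 4e 25 0b 13
  t2: 13 cb de 55 d1 4e 25 0b

RES = [0x13, 0xcb, 0xde, 0x55, 0xd1, 0x4e, 0x25, 0x0b]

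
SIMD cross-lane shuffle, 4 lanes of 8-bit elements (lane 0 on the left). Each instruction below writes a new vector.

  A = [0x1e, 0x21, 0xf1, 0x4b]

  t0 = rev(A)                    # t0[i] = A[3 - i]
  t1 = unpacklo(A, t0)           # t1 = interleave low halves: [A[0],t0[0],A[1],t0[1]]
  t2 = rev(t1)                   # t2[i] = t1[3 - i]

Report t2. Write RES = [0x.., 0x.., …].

RES = [0xf1, 0x21, 0x4b, 0x1e]

  t0: 4b f1 21 1e
  t1: 1e 4b 21 f1
  t2: f1 21 4b 1e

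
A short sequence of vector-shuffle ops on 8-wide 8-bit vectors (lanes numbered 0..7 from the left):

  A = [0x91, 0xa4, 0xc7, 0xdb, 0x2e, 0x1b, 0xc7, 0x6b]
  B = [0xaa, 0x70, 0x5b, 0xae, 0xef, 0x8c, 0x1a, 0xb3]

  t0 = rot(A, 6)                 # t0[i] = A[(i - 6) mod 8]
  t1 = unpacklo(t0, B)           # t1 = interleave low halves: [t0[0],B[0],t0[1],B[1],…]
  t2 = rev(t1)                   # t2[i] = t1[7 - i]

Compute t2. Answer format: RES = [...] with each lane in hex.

RES = [ 0xae  0x1b  0x5b  0x2e  0x70  0xdb  0xaa  0xc7 ]

  t0: c7 db 2e 1b c7 6b 91 a4
  t1: c7 aa db 70 2e 5b 1b ae
  t2: ae 1b 5b 2e 70 db aa c7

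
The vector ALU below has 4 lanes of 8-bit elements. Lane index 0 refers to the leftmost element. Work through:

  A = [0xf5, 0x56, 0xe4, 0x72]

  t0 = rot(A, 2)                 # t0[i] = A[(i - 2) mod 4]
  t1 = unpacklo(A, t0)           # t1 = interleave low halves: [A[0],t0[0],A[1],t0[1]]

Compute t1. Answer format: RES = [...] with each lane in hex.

t0 = [0xe4, 0x72, 0xf5, 0x56]
t1 = [0xf5, 0xe4, 0x56, 0x72]

RES = [ 0xf5  0xe4  0x56  0x72 ]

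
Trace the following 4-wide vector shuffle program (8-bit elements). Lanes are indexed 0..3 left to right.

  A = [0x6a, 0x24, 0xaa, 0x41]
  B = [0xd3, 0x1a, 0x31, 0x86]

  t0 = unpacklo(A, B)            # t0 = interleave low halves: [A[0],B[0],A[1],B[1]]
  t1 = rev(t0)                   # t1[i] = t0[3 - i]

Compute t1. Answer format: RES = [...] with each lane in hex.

  t0: 6a d3 24 1a
  t1: 1a 24 d3 6a

RES = [ 0x1a  0x24  0xd3  0x6a ]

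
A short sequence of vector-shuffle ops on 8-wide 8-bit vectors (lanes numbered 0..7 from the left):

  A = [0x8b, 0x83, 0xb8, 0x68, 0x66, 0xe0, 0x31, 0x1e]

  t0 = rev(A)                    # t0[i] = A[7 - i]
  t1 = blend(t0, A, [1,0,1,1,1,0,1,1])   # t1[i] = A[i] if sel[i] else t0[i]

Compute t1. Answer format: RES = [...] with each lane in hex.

RES = [ 0x8b  0x31  0xb8  0x68  0x66  0xb8  0x31  0x1e ]

  t0: 1e 31 e0 66 68 b8 83 8b
  t1: 8b 31 b8 68 66 b8 31 1e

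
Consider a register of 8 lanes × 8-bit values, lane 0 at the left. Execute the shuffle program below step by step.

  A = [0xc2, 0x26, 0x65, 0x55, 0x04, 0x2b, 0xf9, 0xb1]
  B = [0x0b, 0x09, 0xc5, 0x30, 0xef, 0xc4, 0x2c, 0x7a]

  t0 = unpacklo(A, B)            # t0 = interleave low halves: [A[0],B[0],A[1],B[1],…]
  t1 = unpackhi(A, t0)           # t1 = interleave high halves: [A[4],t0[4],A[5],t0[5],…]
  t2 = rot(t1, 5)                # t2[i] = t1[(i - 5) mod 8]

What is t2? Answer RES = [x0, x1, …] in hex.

t0 = [0xc2, 0x0b, 0x26, 0x09, 0x65, 0xc5, 0x55, 0x30]
t1 = [0x04, 0x65, 0x2b, 0xc5, 0xf9, 0x55, 0xb1, 0x30]
t2 = [0xc5, 0xf9, 0x55, 0xb1, 0x30, 0x04, 0x65, 0x2b]

RES = [ 0xc5  0xf9  0x55  0xb1  0x30  0x04  0x65  0x2b ]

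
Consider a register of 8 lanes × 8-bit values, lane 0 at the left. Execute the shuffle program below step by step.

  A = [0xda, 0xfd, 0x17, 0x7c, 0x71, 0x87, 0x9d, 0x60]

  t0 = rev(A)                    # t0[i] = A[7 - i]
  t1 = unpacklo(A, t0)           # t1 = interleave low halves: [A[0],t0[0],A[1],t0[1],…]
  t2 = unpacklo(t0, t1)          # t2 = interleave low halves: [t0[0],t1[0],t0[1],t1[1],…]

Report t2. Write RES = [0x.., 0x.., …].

RES = [0x60, 0xda, 0x9d, 0x60, 0x87, 0xfd, 0x71, 0x9d]

t0 = [0x60, 0x9d, 0x87, 0x71, 0x7c, 0x17, 0xfd, 0xda]
t1 = [0xda, 0x60, 0xfd, 0x9d, 0x17, 0x87, 0x7c, 0x71]
t2 = [0x60, 0xda, 0x9d, 0x60, 0x87, 0xfd, 0x71, 0x9d]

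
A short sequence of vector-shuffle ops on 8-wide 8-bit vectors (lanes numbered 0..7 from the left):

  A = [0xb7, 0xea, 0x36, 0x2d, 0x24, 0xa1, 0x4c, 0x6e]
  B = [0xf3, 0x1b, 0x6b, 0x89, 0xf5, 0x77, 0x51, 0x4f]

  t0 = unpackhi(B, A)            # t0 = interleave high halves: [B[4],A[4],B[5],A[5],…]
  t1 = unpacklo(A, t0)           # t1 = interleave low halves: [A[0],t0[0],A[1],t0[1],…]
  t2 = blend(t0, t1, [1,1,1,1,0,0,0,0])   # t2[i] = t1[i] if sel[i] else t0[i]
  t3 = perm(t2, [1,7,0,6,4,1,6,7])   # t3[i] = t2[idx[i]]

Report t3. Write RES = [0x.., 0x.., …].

t0 = [0xf5, 0x24, 0x77, 0xa1, 0x51, 0x4c, 0x4f, 0x6e]
t1 = [0xb7, 0xf5, 0xea, 0x24, 0x36, 0x77, 0x2d, 0xa1]
t2 = [0xb7, 0xf5, 0xea, 0x24, 0x51, 0x4c, 0x4f, 0x6e]
t3 = [0xf5, 0x6e, 0xb7, 0x4f, 0x51, 0xf5, 0x4f, 0x6e]

RES = [ 0xf5  0x6e  0xb7  0x4f  0x51  0xf5  0x4f  0x6e ]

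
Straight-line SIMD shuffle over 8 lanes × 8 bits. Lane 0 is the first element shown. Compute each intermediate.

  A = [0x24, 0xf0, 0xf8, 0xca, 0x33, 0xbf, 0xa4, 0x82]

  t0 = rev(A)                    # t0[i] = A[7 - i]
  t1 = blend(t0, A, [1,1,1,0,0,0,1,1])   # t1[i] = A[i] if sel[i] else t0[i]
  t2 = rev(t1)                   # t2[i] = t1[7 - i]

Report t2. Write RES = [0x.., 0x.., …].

RES = [ 0x82  0xa4  0xf8  0xca  0x33  0xf8  0xf0  0x24 ]

  t0: 82 a4 bf 33 ca f8 f0 24
  t1: 24 f0 f8 33 ca f8 a4 82
  t2: 82 a4 f8 ca 33 f8 f0 24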